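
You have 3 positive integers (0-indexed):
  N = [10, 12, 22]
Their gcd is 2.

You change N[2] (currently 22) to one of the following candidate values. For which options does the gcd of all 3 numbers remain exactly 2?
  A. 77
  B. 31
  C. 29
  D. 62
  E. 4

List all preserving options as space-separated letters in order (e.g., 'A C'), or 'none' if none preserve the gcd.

Answer: D E

Derivation:
Old gcd = 2; gcd of others (without N[2]) = 2
New gcd for candidate v: gcd(2, v). Preserves old gcd iff gcd(2, v) = 2.
  Option A: v=77, gcd(2,77)=1 -> changes
  Option B: v=31, gcd(2,31)=1 -> changes
  Option C: v=29, gcd(2,29)=1 -> changes
  Option D: v=62, gcd(2,62)=2 -> preserves
  Option E: v=4, gcd(2,4)=2 -> preserves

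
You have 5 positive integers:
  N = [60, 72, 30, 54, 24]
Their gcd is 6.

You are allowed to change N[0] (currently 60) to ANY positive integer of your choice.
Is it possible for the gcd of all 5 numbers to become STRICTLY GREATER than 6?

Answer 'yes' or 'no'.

Answer: no

Derivation:
Current gcd = 6
gcd of all OTHER numbers (without N[0]=60): gcd([72, 30, 54, 24]) = 6
The new gcd after any change is gcd(6, new_value).
This can be at most 6.
Since 6 = old gcd 6, the gcd can only stay the same or decrease.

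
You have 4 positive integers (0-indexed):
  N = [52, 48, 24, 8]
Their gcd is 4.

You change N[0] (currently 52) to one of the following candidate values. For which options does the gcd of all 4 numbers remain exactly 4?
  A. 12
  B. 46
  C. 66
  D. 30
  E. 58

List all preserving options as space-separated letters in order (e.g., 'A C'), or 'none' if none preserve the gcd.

Old gcd = 4; gcd of others (without N[0]) = 8
New gcd for candidate v: gcd(8, v). Preserves old gcd iff gcd(8, v) = 4.
  Option A: v=12, gcd(8,12)=4 -> preserves
  Option B: v=46, gcd(8,46)=2 -> changes
  Option C: v=66, gcd(8,66)=2 -> changes
  Option D: v=30, gcd(8,30)=2 -> changes
  Option E: v=58, gcd(8,58)=2 -> changes

Answer: A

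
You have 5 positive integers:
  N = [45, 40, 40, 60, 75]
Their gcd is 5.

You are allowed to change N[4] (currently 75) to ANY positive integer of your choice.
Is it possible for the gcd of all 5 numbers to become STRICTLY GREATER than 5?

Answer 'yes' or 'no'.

Answer: no

Derivation:
Current gcd = 5
gcd of all OTHER numbers (without N[4]=75): gcd([45, 40, 40, 60]) = 5
The new gcd after any change is gcd(5, new_value).
This can be at most 5.
Since 5 = old gcd 5, the gcd can only stay the same or decrease.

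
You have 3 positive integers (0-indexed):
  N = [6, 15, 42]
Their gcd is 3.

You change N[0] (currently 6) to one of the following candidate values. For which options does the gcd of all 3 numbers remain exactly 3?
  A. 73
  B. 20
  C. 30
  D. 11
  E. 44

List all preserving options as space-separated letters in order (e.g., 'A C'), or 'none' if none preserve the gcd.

Old gcd = 3; gcd of others (without N[0]) = 3
New gcd for candidate v: gcd(3, v). Preserves old gcd iff gcd(3, v) = 3.
  Option A: v=73, gcd(3,73)=1 -> changes
  Option B: v=20, gcd(3,20)=1 -> changes
  Option C: v=30, gcd(3,30)=3 -> preserves
  Option D: v=11, gcd(3,11)=1 -> changes
  Option E: v=44, gcd(3,44)=1 -> changes

Answer: C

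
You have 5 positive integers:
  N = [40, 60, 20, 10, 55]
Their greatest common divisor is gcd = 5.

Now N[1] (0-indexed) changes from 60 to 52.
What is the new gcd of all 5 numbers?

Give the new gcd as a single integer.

Answer: 1

Derivation:
Numbers: [40, 60, 20, 10, 55], gcd = 5
Change: index 1, 60 -> 52
gcd of the OTHER numbers (without index 1): gcd([40, 20, 10, 55]) = 5
New gcd = gcd(g_others, new_val) = gcd(5, 52) = 1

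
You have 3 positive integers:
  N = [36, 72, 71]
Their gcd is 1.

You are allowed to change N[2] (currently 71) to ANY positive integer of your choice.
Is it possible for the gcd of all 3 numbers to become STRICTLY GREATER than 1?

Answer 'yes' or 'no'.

Current gcd = 1
gcd of all OTHER numbers (without N[2]=71): gcd([36, 72]) = 36
The new gcd after any change is gcd(36, new_value).
This can be at most 36.
Since 36 > old gcd 1, the gcd CAN increase (e.g., set N[2] = 36).

Answer: yes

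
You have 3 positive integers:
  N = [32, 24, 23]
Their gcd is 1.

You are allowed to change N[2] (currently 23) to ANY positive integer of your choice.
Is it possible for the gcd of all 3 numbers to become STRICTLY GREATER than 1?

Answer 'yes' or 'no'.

Current gcd = 1
gcd of all OTHER numbers (without N[2]=23): gcd([32, 24]) = 8
The new gcd after any change is gcd(8, new_value).
This can be at most 8.
Since 8 > old gcd 1, the gcd CAN increase (e.g., set N[2] = 8).

Answer: yes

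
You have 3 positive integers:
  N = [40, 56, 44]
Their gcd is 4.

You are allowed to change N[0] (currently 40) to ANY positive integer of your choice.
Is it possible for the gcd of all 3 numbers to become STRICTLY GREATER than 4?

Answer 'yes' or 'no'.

Current gcd = 4
gcd of all OTHER numbers (without N[0]=40): gcd([56, 44]) = 4
The new gcd after any change is gcd(4, new_value).
This can be at most 4.
Since 4 = old gcd 4, the gcd can only stay the same or decrease.

Answer: no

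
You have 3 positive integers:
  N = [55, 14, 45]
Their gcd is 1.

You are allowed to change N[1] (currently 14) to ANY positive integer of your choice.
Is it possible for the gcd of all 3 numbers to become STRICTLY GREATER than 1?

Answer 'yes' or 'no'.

Answer: yes

Derivation:
Current gcd = 1
gcd of all OTHER numbers (without N[1]=14): gcd([55, 45]) = 5
The new gcd after any change is gcd(5, new_value).
This can be at most 5.
Since 5 > old gcd 1, the gcd CAN increase (e.g., set N[1] = 5).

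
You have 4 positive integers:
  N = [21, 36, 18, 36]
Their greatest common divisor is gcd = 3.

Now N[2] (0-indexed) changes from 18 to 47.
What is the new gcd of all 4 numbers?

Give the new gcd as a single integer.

Answer: 1

Derivation:
Numbers: [21, 36, 18, 36], gcd = 3
Change: index 2, 18 -> 47
gcd of the OTHER numbers (without index 2): gcd([21, 36, 36]) = 3
New gcd = gcd(g_others, new_val) = gcd(3, 47) = 1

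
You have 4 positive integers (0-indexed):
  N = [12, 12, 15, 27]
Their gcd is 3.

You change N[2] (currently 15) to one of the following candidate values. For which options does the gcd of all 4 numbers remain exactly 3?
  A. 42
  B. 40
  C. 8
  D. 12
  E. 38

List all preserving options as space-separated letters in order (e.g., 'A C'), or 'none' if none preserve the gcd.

Old gcd = 3; gcd of others (without N[2]) = 3
New gcd for candidate v: gcd(3, v). Preserves old gcd iff gcd(3, v) = 3.
  Option A: v=42, gcd(3,42)=3 -> preserves
  Option B: v=40, gcd(3,40)=1 -> changes
  Option C: v=8, gcd(3,8)=1 -> changes
  Option D: v=12, gcd(3,12)=3 -> preserves
  Option E: v=38, gcd(3,38)=1 -> changes

Answer: A D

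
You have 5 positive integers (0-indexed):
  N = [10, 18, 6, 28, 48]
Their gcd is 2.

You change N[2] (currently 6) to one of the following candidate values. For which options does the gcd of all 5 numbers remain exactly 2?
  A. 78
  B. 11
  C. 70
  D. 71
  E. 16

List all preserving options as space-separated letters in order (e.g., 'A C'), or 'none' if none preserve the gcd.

Old gcd = 2; gcd of others (without N[2]) = 2
New gcd for candidate v: gcd(2, v). Preserves old gcd iff gcd(2, v) = 2.
  Option A: v=78, gcd(2,78)=2 -> preserves
  Option B: v=11, gcd(2,11)=1 -> changes
  Option C: v=70, gcd(2,70)=2 -> preserves
  Option D: v=71, gcd(2,71)=1 -> changes
  Option E: v=16, gcd(2,16)=2 -> preserves

Answer: A C E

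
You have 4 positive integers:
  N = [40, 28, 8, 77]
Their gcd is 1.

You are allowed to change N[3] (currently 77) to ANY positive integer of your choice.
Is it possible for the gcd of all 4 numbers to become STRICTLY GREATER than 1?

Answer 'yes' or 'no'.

Current gcd = 1
gcd of all OTHER numbers (without N[3]=77): gcd([40, 28, 8]) = 4
The new gcd after any change is gcd(4, new_value).
This can be at most 4.
Since 4 > old gcd 1, the gcd CAN increase (e.g., set N[3] = 4).

Answer: yes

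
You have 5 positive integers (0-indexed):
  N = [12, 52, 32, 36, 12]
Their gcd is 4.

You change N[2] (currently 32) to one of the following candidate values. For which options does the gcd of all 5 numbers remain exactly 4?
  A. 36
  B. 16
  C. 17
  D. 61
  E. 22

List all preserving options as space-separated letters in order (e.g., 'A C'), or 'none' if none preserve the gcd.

Old gcd = 4; gcd of others (without N[2]) = 4
New gcd for candidate v: gcd(4, v). Preserves old gcd iff gcd(4, v) = 4.
  Option A: v=36, gcd(4,36)=4 -> preserves
  Option B: v=16, gcd(4,16)=4 -> preserves
  Option C: v=17, gcd(4,17)=1 -> changes
  Option D: v=61, gcd(4,61)=1 -> changes
  Option E: v=22, gcd(4,22)=2 -> changes

Answer: A B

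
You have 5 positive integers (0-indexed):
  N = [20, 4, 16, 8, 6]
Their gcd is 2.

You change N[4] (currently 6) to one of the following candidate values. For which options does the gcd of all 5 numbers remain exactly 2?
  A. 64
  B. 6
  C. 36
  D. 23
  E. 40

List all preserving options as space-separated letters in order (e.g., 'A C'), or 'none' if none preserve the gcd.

Answer: B

Derivation:
Old gcd = 2; gcd of others (without N[4]) = 4
New gcd for candidate v: gcd(4, v). Preserves old gcd iff gcd(4, v) = 2.
  Option A: v=64, gcd(4,64)=4 -> changes
  Option B: v=6, gcd(4,6)=2 -> preserves
  Option C: v=36, gcd(4,36)=4 -> changes
  Option D: v=23, gcd(4,23)=1 -> changes
  Option E: v=40, gcd(4,40)=4 -> changes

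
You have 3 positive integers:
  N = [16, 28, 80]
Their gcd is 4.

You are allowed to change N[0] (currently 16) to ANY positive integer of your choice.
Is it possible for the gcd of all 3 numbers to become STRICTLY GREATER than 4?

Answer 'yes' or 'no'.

Current gcd = 4
gcd of all OTHER numbers (without N[0]=16): gcd([28, 80]) = 4
The new gcd after any change is gcd(4, new_value).
This can be at most 4.
Since 4 = old gcd 4, the gcd can only stay the same or decrease.

Answer: no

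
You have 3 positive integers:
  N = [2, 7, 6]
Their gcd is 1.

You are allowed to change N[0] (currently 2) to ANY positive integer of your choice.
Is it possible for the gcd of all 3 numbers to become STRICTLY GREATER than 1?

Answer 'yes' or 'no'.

Current gcd = 1
gcd of all OTHER numbers (without N[0]=2): gcd([7, 6]) = 1
The new gcd after any change is gcd(1, new_value).
This can be at most 1.
Since 1 = old gcd 1, the gcd can only stay the same or decrease.

Answer: no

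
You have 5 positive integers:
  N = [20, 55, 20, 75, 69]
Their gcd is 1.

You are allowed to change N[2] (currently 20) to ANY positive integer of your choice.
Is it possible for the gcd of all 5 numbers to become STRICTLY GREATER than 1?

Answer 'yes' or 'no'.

Answer: no

Derivation:
Current gcd = 1
gcd of all OTHER numbers (without N[2]=20): gcd([20, 55, 75, 69]) = 1
The new gcd after any change is gcd(1, new_value).
This can be at most 1.
Since 1 = old gcd 1, the gcd can only stay the same or decrease.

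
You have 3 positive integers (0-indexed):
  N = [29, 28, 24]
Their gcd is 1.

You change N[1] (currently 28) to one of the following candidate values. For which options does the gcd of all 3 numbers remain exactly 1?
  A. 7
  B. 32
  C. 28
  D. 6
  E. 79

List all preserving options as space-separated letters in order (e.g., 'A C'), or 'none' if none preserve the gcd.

Answer: A B C D E

Derivation:
Old gcd = 1; gcd of others (without N[1]) = 1
New gcd for candidate v: gcd(1, v). Preserves old gcd iff gcd(1, v) = 1.
  Option A: v=7, gcd(1,7)=1 -> preserves
  Option B: v=32, gcd(1,32)=1 -> preserves
  Option C: v=28, gcd(1,28)=1 -> preserves
  Option D: v=6, gcd(1,6)=1 -> preserves
  Option E: v=79, gcd(1,79)=1 -> preserves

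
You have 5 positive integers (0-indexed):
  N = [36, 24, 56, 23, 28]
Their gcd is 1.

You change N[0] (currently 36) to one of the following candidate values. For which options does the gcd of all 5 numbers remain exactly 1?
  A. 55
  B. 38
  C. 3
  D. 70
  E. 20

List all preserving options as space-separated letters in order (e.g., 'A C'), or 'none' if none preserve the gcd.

Old gcd = 1; gcd of others (without N[0]) = 1
New gcd for candidate v: gcd(1, v). Preserves old gcd iff gcd(1, v) = 1.
  Option A: v=55, gcd(1,55)=1 -> preserves
  Option B: v=38, gcd(1,38)=1 -> preserves
  Option C: v=3, gcd(1,3)=1 -> preserves
  Option D: v=70, gcd(1,70)=1 -> preserves
  Option E: v=20, gcd(1,20)=1 -> preserves

Answer: A B C D E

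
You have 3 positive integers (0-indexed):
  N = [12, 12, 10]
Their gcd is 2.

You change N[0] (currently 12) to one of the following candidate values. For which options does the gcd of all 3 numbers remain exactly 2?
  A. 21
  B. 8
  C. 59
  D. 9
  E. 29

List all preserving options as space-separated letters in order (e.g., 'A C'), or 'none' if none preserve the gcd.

Answer: B

Derivation:
Old gcd = 2; gcd of others (without N[0]) = 2
New gcd for candidate v: gcd(2, v). Preserves old gcd iff gcd(2, v) = 2.
  Option A: v=21, gcd(2,21)=1 -> changes
  Option B: v=8, gcd(2,8)=2 -> preserves
  Option C: v=59, gcd(2,59)=1 -> changes
  Option D: v=9, gcd(2,9)=1 -> changes
  Option E: v=29, gcd(2,29)=1 -> changes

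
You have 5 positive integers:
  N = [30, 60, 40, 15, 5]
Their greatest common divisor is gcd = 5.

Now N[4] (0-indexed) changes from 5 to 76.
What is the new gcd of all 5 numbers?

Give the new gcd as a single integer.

Answer: 1

Derivation:
Numbers: [30, 60, 40, 15, 5], gcd = 5
Change: index 4, 5 -> 76
gcd of the OTHER numbers (without index 4): gcd([30, 60, 40, 15]) = 5
New gcd = gcd(g_others, new_val) = gcd(5, 76) = 1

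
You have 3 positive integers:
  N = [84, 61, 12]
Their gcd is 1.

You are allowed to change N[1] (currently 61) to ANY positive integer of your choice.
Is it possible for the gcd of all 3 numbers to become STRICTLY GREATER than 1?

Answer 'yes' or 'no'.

Current gcd = 1
gcd of all OTHER numbers (without N[1]=61): gcd([84, 12]) = 12
The new gcd after any change is gcd(12, new_value).
This can be at most 12.
Since 12 > old gcd 1, the gcd CAN increase (e.g., set N[1] = 12).

Answer: yes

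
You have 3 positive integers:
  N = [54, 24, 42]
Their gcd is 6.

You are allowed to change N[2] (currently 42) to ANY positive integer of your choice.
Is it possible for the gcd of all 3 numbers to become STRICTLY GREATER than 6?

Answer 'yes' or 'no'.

Current gcd = 6
gcd of all OTHER numbers (without N[2]=42): gcd([54, 24]) = 6
The new gcd after any change is gcd(6, new_value).
This can be at most 6.
Since 6 = old gcd 6, the gcd can only stay the same or decrease.

Answer: no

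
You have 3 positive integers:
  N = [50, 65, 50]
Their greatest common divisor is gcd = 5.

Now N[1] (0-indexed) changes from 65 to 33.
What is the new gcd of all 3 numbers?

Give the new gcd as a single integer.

Numbers: [50, 65, 50], gcd = 5
Change: index 1, 65 -> 33
gcd of the OTHER numbers (without index 1): gcd([50, 50]) = 50
New gcd = gcd(g_others, new_val) = gcd(50, 33) = 1

Answer: 1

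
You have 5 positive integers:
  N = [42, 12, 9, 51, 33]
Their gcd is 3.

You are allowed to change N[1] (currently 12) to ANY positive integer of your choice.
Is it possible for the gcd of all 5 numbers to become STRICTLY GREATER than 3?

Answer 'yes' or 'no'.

Answer: no

Derivation:
Current gcd = 3
gcd of all OTHER numbers (without N[1]=12): gcd([42, 9, 51, 33]) = 3
The new gcd after any change is gcd(3, new_value).
This can be at most 3.
Since 3 = old gcd 3, the gcd can only stay the same or decrease.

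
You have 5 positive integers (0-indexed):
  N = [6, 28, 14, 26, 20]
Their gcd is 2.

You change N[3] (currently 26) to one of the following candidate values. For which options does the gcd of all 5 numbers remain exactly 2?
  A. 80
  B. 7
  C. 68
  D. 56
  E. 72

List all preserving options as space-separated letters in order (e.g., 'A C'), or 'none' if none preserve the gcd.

Answer: A C D E

Derivation:
Old gcd = 2; gcd of others (without N[3]) = 2
New gcd for candidate v: gcd(2, v). Preserves old gcd iff gcd(2, v) = 2.
  Option A: v=80, gcd(2,80)=2 -> preserves
  Option B: v=7, gcd(2,7)=1 -> changes
  Option C: v=68, gcd(2,68)=2 -> preserves
  Option D: v=56, gcd(2,56)=2 -> preserves
  Option E: v=72, gcd(2,72)=2 -> preserves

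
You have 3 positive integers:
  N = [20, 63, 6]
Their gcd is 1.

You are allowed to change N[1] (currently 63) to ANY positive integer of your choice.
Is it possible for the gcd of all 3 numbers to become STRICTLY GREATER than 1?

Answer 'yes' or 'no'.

Current gcd = 1
gcd of all OTHER numbers (without N[1]=63): gcd([20, 6]) = 2
The new gcd after any change is gcd(2, new_value).
This can be at most 2.
Since 2 > old gcd 1, the gcd CAN increase (e.g., set N[1] = 2).

Answer: yes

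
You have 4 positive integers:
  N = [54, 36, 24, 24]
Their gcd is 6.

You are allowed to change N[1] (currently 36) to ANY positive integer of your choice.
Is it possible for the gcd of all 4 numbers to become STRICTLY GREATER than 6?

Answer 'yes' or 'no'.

Current gcd = 6
gcd of all OTHER numbers (without N[1]=36): gcd([54, 24, 24]) = 6
The new gcd after any change is gcd(6, new_value).
This can be at most 6.
Since 6 = old gcd 6, the gcd can only stay the same or decrease.

Answer: no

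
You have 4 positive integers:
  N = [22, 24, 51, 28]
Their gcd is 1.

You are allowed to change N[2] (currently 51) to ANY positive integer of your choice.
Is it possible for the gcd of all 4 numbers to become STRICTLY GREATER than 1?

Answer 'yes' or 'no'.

Answer: yes

Derivation:
Current gcd = 1
gcd of all OTHER numbers (without N[2]=51): gcd([22, 24, 28]) = 2
The new gcd after any change is gcd(2, new_value).
This can be at most 2.
Since 2 > old gcd 1, the gcd CAN increase (e.g., set N[2] = 2).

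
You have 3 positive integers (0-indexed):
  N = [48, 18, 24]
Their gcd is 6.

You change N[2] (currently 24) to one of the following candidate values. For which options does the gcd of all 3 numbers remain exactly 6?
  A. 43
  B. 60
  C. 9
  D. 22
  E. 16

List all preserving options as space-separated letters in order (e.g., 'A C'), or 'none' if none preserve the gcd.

Answer: B

Derivation:
Old gcd = 6; gcd of others (without N[2]) = 6
New gcd for candidate v: gcd(6, v). Preserves old gcd iff gcd(6, v) = 6.
  Option A: v=43, gcd(6,43)=1 -> changes
  Option B: v=60, gcd(6,60)=6 -> preserves
  Option C: v=9, gcd(6,9)=3 -> changes
  Option D: v=22, gcd(6,22)=2 -> changes
  Option E: v=16, gcd(6,16)=2 -> changes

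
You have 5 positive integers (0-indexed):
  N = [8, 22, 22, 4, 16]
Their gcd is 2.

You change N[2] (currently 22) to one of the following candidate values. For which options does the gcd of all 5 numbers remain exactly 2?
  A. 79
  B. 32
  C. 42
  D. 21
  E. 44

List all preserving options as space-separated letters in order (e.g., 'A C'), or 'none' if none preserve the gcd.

Old gcd = 2; gcd of others (without N[2]) = 2
New gcd for candidate v: gcd(2, v). Preserves old gcd iff gcd(2, v) = 2.
  Option A: v=79, gcd(2,79)=1 -> changes
  Option B: v=32, gcd(2,32)=2 -> preserves
  Option C: v=42, gcd(2,42)=2 -> preserves
  Option D: v=21, gcd(2,21)=1 -> changes
  Option E: v=44, gcd(2,44)=2 -> preserves

Answer: B C E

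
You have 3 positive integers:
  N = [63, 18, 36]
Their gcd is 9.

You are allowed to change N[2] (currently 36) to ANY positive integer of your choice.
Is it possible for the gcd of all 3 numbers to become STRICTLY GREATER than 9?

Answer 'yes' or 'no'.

Current gcd = 9
gcd of all OTHER numbers (without N[2]=36): gcd([63, 18]) = 9
The new gcd after any change is gcd(9, new_value).
This can be at most 9.
Since 9 = old gcd 9, the gcd can only stay the same or decrease.

Answer: no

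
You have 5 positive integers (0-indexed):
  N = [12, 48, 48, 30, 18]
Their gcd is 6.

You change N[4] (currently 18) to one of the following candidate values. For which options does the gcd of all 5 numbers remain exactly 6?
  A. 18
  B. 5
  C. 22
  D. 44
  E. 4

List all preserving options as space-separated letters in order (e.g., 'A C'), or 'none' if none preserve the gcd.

Old gcd = 6; gcd of others (without N[4]) = 6
New gcd for candidate v: gcd(6, v). Preserves old gcd iff gcd(6, v) = 6.
  Option A: v=18, gcd(6,18)=6 -> preserves
  Option B: v=5, gcd(6,5)=1 -> changes
  Option C: v=22, gcd(6,22)=2 -> changes
  Option D: v=44, gcd(6,44)=2 -> changes
  Option E: v=4, gcd(6,4)=2 -> changes

Answer: A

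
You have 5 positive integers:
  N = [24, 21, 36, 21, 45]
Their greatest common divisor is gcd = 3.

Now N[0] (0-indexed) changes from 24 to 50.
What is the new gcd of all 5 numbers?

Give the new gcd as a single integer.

Numbers: [24, 21, 36, 21, 45], gcd = 3
Change: index 0, 24 -> 50
gcd of the OTHER numbers (without index 0): gcd([21, 36, 21, 45]) = 3
New gcd = gcd(g_others, new_val) = gcd(3, 50) = 1

Answer: 1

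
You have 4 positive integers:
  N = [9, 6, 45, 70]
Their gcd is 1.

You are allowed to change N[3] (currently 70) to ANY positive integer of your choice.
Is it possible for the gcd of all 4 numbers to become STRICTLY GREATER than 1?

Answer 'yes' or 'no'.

Answer: yes

Derivation:
Current gcd = 1
gcd of all OTHER numbers (without N[3]=70): gcd([9, 6, 45]) = 3
The new gcd after any change is gcd(3, new_value).
This can be at most 3.
Since 3 > old gcd 1, the gcd CAN increase (e.g., set N[3] = 3).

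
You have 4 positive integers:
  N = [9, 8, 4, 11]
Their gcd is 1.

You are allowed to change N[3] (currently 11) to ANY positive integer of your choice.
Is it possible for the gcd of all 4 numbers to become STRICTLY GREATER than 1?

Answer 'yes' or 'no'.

Current gcd = 1
gcd of all OTHER numbers (without N[3]=11): gcd([9, 8, 4]) = 1
The new gcd after any change is gcd(1, new_value).
This can be at most 1.
Since 1 = old gcd 1, the gcd can only stay the same or decrease.

Answer: no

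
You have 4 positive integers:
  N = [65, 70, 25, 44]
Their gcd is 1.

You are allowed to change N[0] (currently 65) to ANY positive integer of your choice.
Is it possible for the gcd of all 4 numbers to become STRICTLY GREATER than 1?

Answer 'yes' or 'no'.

Current gcd = 1
gcd of all OTHER numbers (without N[0]=65): gcd([70, 25, 44]) = 1
The new gcd after any change is gcd(1, new_value).
This can be at most 1.
Since 1 = old gcd 1, the gcd can only stay the same or decrease.

Answer: no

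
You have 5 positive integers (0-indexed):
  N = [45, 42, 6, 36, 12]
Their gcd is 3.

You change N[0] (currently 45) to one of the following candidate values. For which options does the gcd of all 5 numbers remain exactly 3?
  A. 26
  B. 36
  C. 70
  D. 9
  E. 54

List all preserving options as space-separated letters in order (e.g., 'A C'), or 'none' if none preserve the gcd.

Old gcd = 3; gcd of others (without N[0]) = 6
New gcd for candidate v: gcd(6, v). Preserves old gcd iff gcd(6, v) = 3.
  Option A: v=26, gcd(6,26)=2 -> changes
  Option B: v=36, gcd(6,36)=6 -> changes
  Option C: v=70, gcd(6,70)=2 -> changes
  Option D: v=9, gcd(6,9)=3 -> preserves
  Option E: v=54, gcd(6,54)=6 -> changes

Answer: D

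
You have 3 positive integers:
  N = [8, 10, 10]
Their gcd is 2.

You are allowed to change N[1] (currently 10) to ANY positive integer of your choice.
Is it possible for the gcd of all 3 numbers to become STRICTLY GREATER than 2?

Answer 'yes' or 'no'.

Current gcd = 2
gcd of all OTHER numbers (without N[1]=10): gcd([8, 10]) = 2
The new gcd after any change is gcd(2, new_value).
This can be at most 2.
Since 2 = old gcd 2, the gcd can only stay the same or decrease.

Answer: no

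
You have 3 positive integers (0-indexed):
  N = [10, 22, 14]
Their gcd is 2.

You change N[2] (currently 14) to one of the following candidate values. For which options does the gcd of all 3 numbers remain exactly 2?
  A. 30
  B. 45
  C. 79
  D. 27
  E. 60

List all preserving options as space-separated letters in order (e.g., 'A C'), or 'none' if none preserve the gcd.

Old gcd = 2; gcd of others (without N[2]) = 2
New gcd for candidate v: gcd(2, v). Preserves old gcd iff gcd(2, v) = 2.
  Option A: v=30, gcd(2,30)=2 -> preserves
  Option B: v=45, gcd(2,45)=1 -> changes
  Option C: v=79, gcd(2,79)=1 -> changes
  Option D: v=27, gcd(2,27)=1 -> changes
  Option E: v=60, gcd(2,60)=2 -> preserves

Answer: A E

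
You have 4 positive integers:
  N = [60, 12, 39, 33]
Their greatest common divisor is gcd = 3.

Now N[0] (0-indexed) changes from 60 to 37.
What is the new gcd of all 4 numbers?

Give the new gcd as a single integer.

Answer: 1

Derivation:
Numbers: [60, 12, 39, 33], gcd = 3
Change: index 0, 60 -> 37
gcd of the OTHER numbers (without index 0): gcd([12, 39, 33]) = 3
New gcd = gcd(g_others, new_val) = gcd(3, 37) = 1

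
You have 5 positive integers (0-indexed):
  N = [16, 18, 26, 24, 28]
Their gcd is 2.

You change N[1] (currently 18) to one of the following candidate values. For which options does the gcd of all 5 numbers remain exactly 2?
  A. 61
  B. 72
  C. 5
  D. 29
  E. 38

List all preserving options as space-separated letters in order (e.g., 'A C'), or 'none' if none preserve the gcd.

Answer: B E

Derivation:
Old gcd = 2; gcd of others (without N[1]) = 2
New gcd for candidate v: gcd(2, v). Preserves old gcd iff gcd(2, v) = 2.
  Option A: v=61, gcd(2,61)=1 -> changes
  Option B: v=72, gcd(2,72)=2 -> preserves
  Option C: v=5, gcd(2,5)=1 -> changes
  Option D: v=29, gcd(2,29)=1 -> changes
  Option E: v=38, gcd(2,38)=2 -> preserves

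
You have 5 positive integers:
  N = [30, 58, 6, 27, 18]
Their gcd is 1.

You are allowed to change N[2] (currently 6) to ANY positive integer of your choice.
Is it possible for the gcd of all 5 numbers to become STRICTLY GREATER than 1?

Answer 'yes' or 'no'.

Current gcd = 1
gcd of all OTHER numbers (without N[2]=6): gcd([30, 58, 27, 18]) = 1
The new gcd after any change is gcd(1, new_value).
This can be at most 1.
Since 1 = old gcd 1, the gcd can only stay the same or decrease.

Answer: no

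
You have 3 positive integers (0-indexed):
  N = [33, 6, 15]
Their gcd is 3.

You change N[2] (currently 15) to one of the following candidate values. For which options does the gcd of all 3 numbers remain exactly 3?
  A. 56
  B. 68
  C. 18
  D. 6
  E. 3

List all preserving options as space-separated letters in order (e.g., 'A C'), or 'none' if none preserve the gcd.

Answer: C D E

Derivation:
Old gcd = 3; gcd of others (without N[2]) = 3
New gcd for candidate v: gcd(3, v). Preserves old gcd iff gcd(3, v) = 3.
  Option A: v=56, gcd(3,56)=1 -> changes
  Option B: v=68, gcd(3,68)=1 -> changes
  Option C: v=18, gcd(3,18)=3 -> preserves
  Option D: v=6, gcd(3,6)=3 -> preserves
  Option E: v=3, gcd(3,3)=3 -> preserves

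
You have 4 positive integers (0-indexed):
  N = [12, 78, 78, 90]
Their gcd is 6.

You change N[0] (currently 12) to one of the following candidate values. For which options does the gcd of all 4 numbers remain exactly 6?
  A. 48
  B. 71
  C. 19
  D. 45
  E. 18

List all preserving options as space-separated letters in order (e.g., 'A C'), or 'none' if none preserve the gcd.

Old gcd = 6; gcd of others (without N[0]) = 6
New gcd for candidate v: gcd(6, v). Preserves old gcd iff gcd(6, v) = 6.
  Option A: v=48, gcd(6,48)=6 -> preserves
  Option B: v=71, gcd(6,71)=1 -> changes
  Option C: v=19, gcd(6,19)=1 -> changes
  Option D: v=45, gcd(6,45)=3 -> changes
  Option E: v=18, gcd(6,18)=6 -> preserves

Answer: A E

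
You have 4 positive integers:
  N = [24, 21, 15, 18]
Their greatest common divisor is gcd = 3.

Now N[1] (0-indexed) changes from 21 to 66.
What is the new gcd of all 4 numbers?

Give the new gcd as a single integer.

Numbers: [24, 21, 15, 18], gcd = 3
Change: index 1, 21 -> 66
gcd of the OTHER numbers (without index 1): gcd([24, 15, 18]) = 3
New gcd = gcd(g_others, new_val) = gcd(3, 66) = 3

Answer: 3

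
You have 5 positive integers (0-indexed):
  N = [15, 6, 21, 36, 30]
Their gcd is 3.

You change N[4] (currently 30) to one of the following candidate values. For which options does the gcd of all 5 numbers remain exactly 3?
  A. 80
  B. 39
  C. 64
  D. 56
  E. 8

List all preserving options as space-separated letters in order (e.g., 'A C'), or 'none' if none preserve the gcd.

Old gcd = 3; gcd of others (without N[4]) = 3
New gcd for candidate v: gcd(3, v). Preserves old gcd iff gcd(3, v) = 3.
  Option A: v=80, gcd(3,80)=1 -> changes
  Option B: v=39, gcd(3,39)=3 -> preserves
  Option C: v=64, gcd(3,64)=1 -> changes
  Option D: v=56, gcd(3,56)=1 -> changes
  Option E: v=8, gcd(3,8)=1 -> changes

Answer: B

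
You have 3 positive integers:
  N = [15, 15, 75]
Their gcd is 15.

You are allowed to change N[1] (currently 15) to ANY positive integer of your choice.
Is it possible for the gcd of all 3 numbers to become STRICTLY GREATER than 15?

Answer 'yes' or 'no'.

Current gcd = 15
gcd of all OTHER numbers (without N[1]=15): gcd([15, 75]) = 15
The new gcd after any change is gcd(15, new_value).
This can be at most 15.
Since 15 = old gcd 15, the gcd can only stay the same or decrease.

Answer: no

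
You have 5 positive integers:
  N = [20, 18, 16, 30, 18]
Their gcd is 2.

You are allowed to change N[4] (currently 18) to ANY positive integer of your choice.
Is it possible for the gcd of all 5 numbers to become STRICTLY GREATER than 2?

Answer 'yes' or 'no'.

Answer: no

Derivation:
Current gcd = 2
gcd of all OTHER numbers (without N[4]=18): gcd([20, 18, 16, 30]) = 2
The new gcd after any change is gcd(2, new_value).
This can be at most 2.
Since 2 = old gcd 2, the gcd can only stay the same or decrease.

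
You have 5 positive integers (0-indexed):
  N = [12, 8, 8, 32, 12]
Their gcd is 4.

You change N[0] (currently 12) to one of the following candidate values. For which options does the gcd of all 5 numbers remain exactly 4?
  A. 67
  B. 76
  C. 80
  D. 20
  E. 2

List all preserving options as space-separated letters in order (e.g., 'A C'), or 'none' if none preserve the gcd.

Answer: B C D

Derivation:
Old gcd = 4; gcd of others (without N[0]) = 4
New gcd for candidate v: gcd(4, v). Preserves old gcd iff gcd(4, v) = 4.
  Option A: v=67, gcd(4,67)=1 -> changes
  Option B: v=76, gcd(4,76)=4 -> preserves
  Option C: v=80, gcd(4,80)=4 -> preserves
  Option D: v=20, gcd(4,20)=4 -> preserves
  Option E: v=2, gcd(4,2)=2 -> changes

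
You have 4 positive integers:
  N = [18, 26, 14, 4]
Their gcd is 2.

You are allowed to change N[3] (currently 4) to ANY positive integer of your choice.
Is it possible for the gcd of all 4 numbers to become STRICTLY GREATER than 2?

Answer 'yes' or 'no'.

Current gcd = 2
gcd of all OTHER numbers (without N[3]=4): gcd([18, 26, 14]) = 2
The new gcd after any change is gcd(2, new_value).
This can be at most 2.
Since 2 = old gcd 2, the gcd can only stay the same or decrease.

Answer: no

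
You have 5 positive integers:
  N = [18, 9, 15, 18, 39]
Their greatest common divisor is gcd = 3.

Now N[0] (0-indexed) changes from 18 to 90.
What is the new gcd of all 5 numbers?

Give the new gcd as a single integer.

Numbers: [18, 9, 15, 18, 39], gcd = 3
Change: index 0, 18 -> 90
gcd of the OTHER numbers (without index 0): gcd([9, 15, 18, 39]) = 3
New gcd = gcd(g_others, new_val) = gcd(3, 90) = 3

Answer: 3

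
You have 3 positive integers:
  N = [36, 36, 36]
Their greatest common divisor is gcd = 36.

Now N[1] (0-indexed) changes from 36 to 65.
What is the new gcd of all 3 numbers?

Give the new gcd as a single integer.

Numbers: [36, 36, 36], gcd = 36
Change: index 1, 36 -> 65
gcd of the OTHER numbers (without index 1): gcd([36, 36]) = 36
New gcd = gcd(g_others, new_val) = gcd(36, 65) = 1

Answer: 1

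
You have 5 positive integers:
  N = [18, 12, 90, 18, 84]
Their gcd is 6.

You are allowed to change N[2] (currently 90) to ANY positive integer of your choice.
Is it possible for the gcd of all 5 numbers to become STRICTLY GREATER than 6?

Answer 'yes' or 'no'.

Answer: no

Derivation:
Current gcd = 6
gcd of all OTHER numbers (without N[2]=90): gcd([18, 12, 18, 84]) = 6
The new gcd after any change is gcd(6, new_value).
This can be at most 6.
Since 6 = old gcd 6, the gcd can only stay the same or decrease.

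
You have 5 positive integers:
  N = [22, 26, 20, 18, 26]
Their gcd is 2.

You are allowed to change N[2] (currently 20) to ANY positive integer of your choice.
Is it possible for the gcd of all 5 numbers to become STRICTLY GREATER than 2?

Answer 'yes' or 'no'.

Current gcd = 2
gcd of all OTHER numbers (without N[2]=20): gcd([22, 26, 18, 26]) = 2
The new gcd after any change is gcd(2, new_value).
This can be at most 2.
Since 2 = old gcd 2, the gcd can only stay the same or decrease.

Answer: no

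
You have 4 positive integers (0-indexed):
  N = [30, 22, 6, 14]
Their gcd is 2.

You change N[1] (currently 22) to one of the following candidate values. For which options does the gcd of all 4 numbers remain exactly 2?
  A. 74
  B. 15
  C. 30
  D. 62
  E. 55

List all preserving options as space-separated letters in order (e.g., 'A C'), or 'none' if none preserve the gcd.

Old gcd = 2; gcd of others (without N[1]) = 2
New gcd for candidate v: gcd(2, v). Preserves old gcd iff gcd(2, v) = 2.
  Option A: v=74, gcd(2,74)=2 -> preserves
  Option B: v=15, gcd(2,15)=1 -> changes
  Option C: v=30, gcd(2,30)=2 -> preserves
  Option D: v=62, gcd(2,62)=2 -> preserves
  Option E: v=55, gcd(2,55)=1 -> changes

Answer: A C D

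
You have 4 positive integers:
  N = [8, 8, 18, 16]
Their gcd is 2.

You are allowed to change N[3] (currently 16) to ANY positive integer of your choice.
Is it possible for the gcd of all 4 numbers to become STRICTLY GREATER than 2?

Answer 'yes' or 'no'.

Current gcd = 2
gcd of all OTHER numbers (without N[3]=16): gcd([8, 8, 18]) = 2
The new gcd after any change is gcd(2, new_value).
This can be at most 2.
Since 2 = old gcd 2, the gcd can only stay the same or decrease.

Answer: no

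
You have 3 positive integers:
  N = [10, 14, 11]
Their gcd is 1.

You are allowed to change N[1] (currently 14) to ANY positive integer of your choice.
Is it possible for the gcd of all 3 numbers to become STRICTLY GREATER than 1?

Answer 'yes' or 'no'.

Answer: no

Derivation:
Current gcd = 1
gcd of all OTHER numbers (without N[1]=14): gcd([10, 11]) = 1
The new gcd after any change is gcd(1, new_value).
This can be at most 1.
Since 1 = old gcd 1, the gcd can only stay the same or decrease.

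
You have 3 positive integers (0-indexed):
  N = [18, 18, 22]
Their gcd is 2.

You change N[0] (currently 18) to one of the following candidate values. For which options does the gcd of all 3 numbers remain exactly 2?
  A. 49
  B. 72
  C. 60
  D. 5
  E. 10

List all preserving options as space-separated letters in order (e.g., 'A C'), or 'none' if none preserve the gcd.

Answer: B C E

Derivation:
Old gcd = 2; gcd of others (without N[0]) = 2
New gcd for candidate v: gcd(2, v). Preserves old gcd iff gcd(2, v) = 2.
  Option A: v=49, gcd(2,49)=1 -> changes
  Option B: v=72, gcd(2,72)=2 -> preserves
  Option C: v=60, gcd(2,60)=2 -> preserves
  Option D: v=5, gcd(2,5)=1 -> changes
  Option E: v=10, gcd(2,10)=2 -> preserves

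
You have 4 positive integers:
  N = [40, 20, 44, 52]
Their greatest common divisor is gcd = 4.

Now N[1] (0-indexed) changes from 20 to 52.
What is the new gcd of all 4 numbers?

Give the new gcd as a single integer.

Numbers: [40, 20, 44, 52], gcd = 4
Change: index 1, 20 -> 52
gcd of the OTHER numbers (without index 1): gcd([40, 44, 52]) = 4
New gcd = gcd(g_others, new_val) = gcd(4, 52) = 4

Answer: 4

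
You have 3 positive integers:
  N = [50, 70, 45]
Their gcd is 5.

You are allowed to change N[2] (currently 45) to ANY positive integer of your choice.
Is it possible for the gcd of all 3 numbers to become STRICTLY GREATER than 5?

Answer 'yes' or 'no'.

Answer: yes

Derivation:
Current gcd = 5
gcd of all OTHER numbers (without N[2]=45): gcd([50, 70]) = 10
The new gcd after any change is gcd(10, new_value).
This can be at most 10.
Since 10 > old gcd 5, the gcd CAN increase (e.g., set N[2] = 10).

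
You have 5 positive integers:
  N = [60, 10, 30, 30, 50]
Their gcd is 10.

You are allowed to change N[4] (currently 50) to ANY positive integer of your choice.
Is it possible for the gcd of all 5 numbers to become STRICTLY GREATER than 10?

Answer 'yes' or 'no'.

Current gcd = 10
gcd of all OTHER numbers (without N[4]=50): gcd([60, 10, 30, 30]) = 10
The new gcd after any change is gcd(10, new_value).
This can be at most 10.
Since 10 = old gcd 10, the gcd can only stay the same or decrease.

Answer: no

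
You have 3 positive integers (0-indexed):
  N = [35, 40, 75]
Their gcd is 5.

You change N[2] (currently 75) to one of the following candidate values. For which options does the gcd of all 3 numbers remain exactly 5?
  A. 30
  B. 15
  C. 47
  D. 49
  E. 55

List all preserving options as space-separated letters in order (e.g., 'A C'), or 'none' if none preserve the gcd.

Old gcd = 5; gcd of others (without N[2]) = 5
New gcd for candidate v: gcd(5, v). Preserves old gcd iff gcd(5, v) = 5.
  Option A: v=30, gcd(5,30)=5 -> preserves
  Option B: v=15, gcd(5,15)=5 -> preserves
  Option C: v=47, gcd(5,47)=1 -> changes
  Option D: v=49, gcd(5,49)=1 -> changes
  Option E: v=55, gcd(5,55)=5 -> preserves

Answer: A B E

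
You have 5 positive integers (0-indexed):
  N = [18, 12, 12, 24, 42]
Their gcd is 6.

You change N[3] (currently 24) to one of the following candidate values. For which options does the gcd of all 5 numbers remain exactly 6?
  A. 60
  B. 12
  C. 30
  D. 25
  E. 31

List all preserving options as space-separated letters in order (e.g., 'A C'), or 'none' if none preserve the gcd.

Old gcd = 6; gcd of others (without N[3]) = 6
New gcd for candidate v: gcd(6, v). Preserves old gcd iff gcd(6, v) = 6.
  Option A: v=60, gcd(6,60)=6 -> preserves
  Option B: v=12, gcd(6,12)=6 -> preserves
  Option C: v=30, gcd(6,30)=6 -> preserves
  Option D: v=25, gcd(6,25)=1 -> changes
  Option E: v=31, gcd(6,31)=1 -> changes

Answer: A B C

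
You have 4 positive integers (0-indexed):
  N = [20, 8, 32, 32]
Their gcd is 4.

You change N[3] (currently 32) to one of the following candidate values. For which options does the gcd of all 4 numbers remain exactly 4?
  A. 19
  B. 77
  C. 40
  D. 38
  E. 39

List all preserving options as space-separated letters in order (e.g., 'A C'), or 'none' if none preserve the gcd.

Old gcd = 4; gcd of others (without N[3]) = 4
New gcd for candidate v: gcd(4, v). Preserves old gcd iff gcd(4, v) = 4.
  Option A: v=19, gcd(4,19)=1 -> changes
  Option B: v=77, gcd(4,77)=1 -> changes
  Option C: v=40, gcd(4,40)=4 -> preserves
  Option D: v=38, gcd(4,38)=2 -> changes
  Option E: v=39, gcd(4,39)=1 -> changes

Answer: C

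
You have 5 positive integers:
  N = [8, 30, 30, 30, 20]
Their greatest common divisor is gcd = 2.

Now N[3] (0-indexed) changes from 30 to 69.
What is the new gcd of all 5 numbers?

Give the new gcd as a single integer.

Numbers: [8, 30, 30, 30, 20], gcd = 2
Change: index 3, 30 -> 69
gcd of the OTHER numbers (without index 3): gcd([8, 30, 30, 20]) = 2
New gcd = gcd(g_others, new_val) = gcd(2, 69) = 1

Answer: 1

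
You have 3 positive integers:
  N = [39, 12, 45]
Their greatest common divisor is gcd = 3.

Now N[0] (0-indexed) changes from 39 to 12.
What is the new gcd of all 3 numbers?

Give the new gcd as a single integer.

Answer: 3

Derivation:
Numbers: [39, 12, 45], gcd = 3
Change: index 0, 39 -> 12
gcd of the OTHER numbers (without index 0): gcd([12, 45]) = 3
New gcd = gcd(g_others, new_val) = gcd(3, 12) = 3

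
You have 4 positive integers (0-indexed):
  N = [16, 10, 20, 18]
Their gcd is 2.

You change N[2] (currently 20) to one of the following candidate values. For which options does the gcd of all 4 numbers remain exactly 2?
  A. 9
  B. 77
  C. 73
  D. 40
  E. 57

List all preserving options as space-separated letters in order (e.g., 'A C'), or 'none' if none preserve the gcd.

Old gcd = 2; gcd of others (without N[2]) = 2
New gcd for candidate v: gcd(2, v). Preserves old gcd iff gcd(2, v) = 2.
  Option A: v=9, gcd(2,9)=1 -> changes
  Option B: v=77, gcd(2,77)=1 -> changes
  Option C: v=73, gcd(2,73)=1 -> changes
  Option D: v=40, gcd(2,40)=2 -> preserves
  Option E: v=57, gcd(2,57)=1 -> changes

Answer: D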